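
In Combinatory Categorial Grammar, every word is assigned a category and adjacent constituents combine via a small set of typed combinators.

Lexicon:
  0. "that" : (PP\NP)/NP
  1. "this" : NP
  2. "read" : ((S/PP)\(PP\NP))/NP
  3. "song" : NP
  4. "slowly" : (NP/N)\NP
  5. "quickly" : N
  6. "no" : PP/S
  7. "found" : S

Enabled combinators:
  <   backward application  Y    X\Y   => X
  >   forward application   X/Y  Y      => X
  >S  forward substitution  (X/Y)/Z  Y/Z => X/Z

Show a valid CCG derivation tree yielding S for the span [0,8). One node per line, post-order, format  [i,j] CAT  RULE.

[0,8] S   >
  [0,6] S/PP   <
    [0,2] PP\NP   >
      [0,1] "that" : (PP\NP)/NP
      [1,2] "this" : NP
    [2,6] (S/PP)\(PP\NP)   >
      [2,3] "read" : ((S/PP)\(PP\NP))/NP
      [3,6] NP   >
        [3,5] NP/N   <
          [3,4] "song" : NP
          [4,5] "slowly" : (NP/N)\NP
        [5,6] "quickly" : N
  [6,8] PP   >
    [6,7] "no" : PP/S
    [7,8] "found" : S

[0,1] (PP\NP)/NP  lex  "that"
[1,2] NP  lex  "this"
[0,2] PP\NP  >  k=1
[2,3] ((S/PP)\(PP\NP))/NP  lex  "read"
[3,4] NP  lex  "song"
[4,5] (NP/N)\NP  lex  "slowly"
[3,5] NP/N  <  k=4
[5,6] N  lex  "quickly"
[3,6] NP  >  k=5
[2,6] (S/PP)\(PP\NP)  >  k=3
[0,6] S/PP  <  k=2
[6,7] PP/S  lex  "no"
[7,8] S  lex  "found"
[6,8] PP  >  k=7
[0,8] S  >  k=6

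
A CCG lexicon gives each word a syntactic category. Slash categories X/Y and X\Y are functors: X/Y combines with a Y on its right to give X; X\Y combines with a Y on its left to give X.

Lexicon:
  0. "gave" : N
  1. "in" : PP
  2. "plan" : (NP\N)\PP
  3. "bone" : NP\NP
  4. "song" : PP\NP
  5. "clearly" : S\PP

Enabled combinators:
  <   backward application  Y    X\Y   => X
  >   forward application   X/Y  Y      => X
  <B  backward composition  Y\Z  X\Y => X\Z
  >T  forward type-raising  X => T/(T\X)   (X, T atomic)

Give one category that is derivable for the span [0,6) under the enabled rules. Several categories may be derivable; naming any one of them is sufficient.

S

[0,6] S   <
  [0,4] NP   <
    [0,1] "gave" : N
    [1,4] NP\N   <B
      [1,3] NP\N   <
        [1,2] "in" : PP
        [2,3] "plan" : (NP\N)\PP
      [3,4] "bone" : NP\NP
  [4,6] S\NP   <B
    [4,5] "song" : PP\NP
    [5,6] "clearly" : S\PP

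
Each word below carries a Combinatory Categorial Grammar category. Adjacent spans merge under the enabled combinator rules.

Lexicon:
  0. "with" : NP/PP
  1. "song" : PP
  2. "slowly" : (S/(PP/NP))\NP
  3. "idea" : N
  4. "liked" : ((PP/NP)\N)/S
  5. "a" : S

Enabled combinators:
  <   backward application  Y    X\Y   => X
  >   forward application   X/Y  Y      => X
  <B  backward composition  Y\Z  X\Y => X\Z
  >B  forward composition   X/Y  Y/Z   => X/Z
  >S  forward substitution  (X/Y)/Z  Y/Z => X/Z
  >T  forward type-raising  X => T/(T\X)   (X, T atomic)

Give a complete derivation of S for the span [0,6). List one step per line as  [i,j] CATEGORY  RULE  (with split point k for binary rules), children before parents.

[0,6] S   >
  [0,3] S/(PP/NP)   <
    [0,2] NP   >
      [0,1] "with" : NP/PP
      [1,2] "song" : PP
    [2,3] "slowly" : (S/(PP/NP))\NP
  [3,6] PP/NP   <
    [3,4] "idea" : N
    [4,6] (PP/NP)\N   >
      [4,5] "liked" : ((PP/NP)\N)/S
      [5,6] "a" : S

[0,1] NP/PP  lex  "with"
[1,2] PP  lex  "song"
[0,2] NP  >  k=1
[2,3] (S/(PP/NP))\NP  lex  "slowly"
[0,3] S/(PP/NP)  <  k=2
[3,4] N  lex  "idea"
[4,5] ((PP/NP)\N)/S  lex  "liked"
[5,6] S  lex  "a"
[4,6] (PP/NP)\N  >  k=5
[3,6] PP/NP  <  k=4
[0,6] S  >  k=3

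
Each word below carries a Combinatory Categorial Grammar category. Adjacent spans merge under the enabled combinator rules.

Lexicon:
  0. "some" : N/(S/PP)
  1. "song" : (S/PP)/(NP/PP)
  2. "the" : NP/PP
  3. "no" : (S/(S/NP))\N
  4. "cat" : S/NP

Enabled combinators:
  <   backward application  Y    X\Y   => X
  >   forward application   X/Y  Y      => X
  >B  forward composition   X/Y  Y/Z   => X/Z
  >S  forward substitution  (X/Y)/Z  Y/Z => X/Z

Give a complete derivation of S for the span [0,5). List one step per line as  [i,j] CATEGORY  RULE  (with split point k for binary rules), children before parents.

[0,1] N/(S/PP)  lex  "some"
[1,2] (S/PP)/(NP/PP)  lex  "song"
[2,3] NP/PP  lex  "the"
[1,3] S/PP  >  k=2
[0,3] N  >  k=1
[3,4] (S/(S/NP))\N  lex  "no"
[0,4] S/(S/NP)  <  k=3
[4,5] S/NP  lex  "cat"
[0,5] S  >  k=4

[0,5] S   >
  [0,4] S/(S/NP)   <
    [0,3] N   >
      [0,1] "some" : N/(S/PP)
      [1,3] S/PP   >
        [1,2] "song" : (S/PP)/(NP/PP)
        [2,3] "the" : NP/PP
    [3,4] "no" : (S/(S/NP))\N
  [4,5] "cat" : S/NP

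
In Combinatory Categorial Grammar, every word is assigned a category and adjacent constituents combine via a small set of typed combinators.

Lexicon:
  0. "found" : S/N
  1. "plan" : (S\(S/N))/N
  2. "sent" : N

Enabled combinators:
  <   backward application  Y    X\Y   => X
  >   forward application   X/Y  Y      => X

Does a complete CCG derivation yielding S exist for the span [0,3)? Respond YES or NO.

[0,3] S   <
  [0,1] "found" : S/N
  [1,3] S\(S/N)   >
    [1,2] "plan" : (S\(S/N))/N
    [2,3] "sent" : N

YES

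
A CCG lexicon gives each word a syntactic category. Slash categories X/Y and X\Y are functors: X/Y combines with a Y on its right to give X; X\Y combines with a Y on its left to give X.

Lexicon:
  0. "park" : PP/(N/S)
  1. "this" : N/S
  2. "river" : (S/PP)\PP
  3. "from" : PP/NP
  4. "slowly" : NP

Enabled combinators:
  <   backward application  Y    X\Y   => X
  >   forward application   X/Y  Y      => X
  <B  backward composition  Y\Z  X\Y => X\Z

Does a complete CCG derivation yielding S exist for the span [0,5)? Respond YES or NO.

[0,5] S   >
  [0,3] S/PP   <
    [0,2] PP   >
      [0,1] "park" : PP/(N/S)
      [1,2] "this" : N/S
    [2,3] "river" : (S/PP)\PP
  [3,5] PP   >
    [3,4] "from" : PP/NP
    [4,5] "slowly" : NP

YES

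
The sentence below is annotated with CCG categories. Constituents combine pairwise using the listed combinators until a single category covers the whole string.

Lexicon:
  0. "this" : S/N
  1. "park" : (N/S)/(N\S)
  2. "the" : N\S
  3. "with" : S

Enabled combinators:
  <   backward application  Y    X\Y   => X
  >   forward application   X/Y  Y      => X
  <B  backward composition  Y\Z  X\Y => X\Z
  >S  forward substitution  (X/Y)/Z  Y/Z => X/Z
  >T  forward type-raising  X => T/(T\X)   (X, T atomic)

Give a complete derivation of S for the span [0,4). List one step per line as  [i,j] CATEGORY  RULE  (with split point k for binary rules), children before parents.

[0,1] S/N  lex  "this"
[1,2] (N/S)/(N\S)  lex  "park"
[2,3] N\S  lex  "the"
[1,3] N/S  >  k=2
[3,4] S  lex  "with"
[1,4] N  >  k=3
[0,4] S  >  k=1

[0,4] S   >
  [0,1] "this" : S/N
  [1,4] N   >
    [1,3] N/S   >
      [1,2] "park" : (N/S)/(N\S)
      [2,3] "the" : N\S
    [3,4] "with" : S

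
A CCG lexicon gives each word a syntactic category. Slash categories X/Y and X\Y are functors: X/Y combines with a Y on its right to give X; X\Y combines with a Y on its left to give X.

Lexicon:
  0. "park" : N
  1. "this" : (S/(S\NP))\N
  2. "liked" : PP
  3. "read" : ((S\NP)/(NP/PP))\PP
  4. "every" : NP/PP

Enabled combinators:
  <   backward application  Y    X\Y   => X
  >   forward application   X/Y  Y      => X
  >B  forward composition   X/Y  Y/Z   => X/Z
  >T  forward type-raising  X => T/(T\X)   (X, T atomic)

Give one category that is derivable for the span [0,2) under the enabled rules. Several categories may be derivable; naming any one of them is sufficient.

S/(S\NP)

[0,5] S   >
  [0,2] S/(S\NP)   <
    [0,1] "park" : N
    [1,2] "this" : (S/(S\NP))\N
  [2,5] S\NP   >
    [2,4] (S\NP)/(NP/PP)   <
      [2,3] "liked" : PP
      [3,4] "read" : ((S\NP)/(NP/PP))\PP
    [4,5] "every" : NP/PP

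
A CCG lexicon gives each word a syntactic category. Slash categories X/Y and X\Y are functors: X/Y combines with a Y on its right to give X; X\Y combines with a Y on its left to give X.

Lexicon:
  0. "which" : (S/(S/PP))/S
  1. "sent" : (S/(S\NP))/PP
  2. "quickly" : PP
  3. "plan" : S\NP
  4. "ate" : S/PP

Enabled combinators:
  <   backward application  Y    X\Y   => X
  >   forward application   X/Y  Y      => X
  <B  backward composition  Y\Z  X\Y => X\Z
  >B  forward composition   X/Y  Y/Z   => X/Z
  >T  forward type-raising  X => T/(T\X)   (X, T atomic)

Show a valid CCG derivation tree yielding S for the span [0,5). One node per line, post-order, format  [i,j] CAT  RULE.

[0,1] (S/(S/PP))/S  lex  "which"
[1,2] (S/(S\NP))/PP  lex  "sent"
[2,3] PP  lex  "quickly"
[1,3] S/(S\NP)  >  k=2
[3,4] S\NP  lex  "plan"
[1,4] S  >  k=3
[0,4] S/(S/PP)  >  k=1
[4,5] S/PP  lex  "ate"
[0,5] S  >  k=4

[0,5] S   >
  [0,4] S/(S/PP)   >
    [0,1] "which" : (S/(S/PP))/S
    [1,4] S   >
      [1,3] S/(S\NP)   >
        [1,2] "sent" : (S/(S\NP))/PP
        [2,3] "quickly" : PP
      [3,4] "plan" : S\NP
  [4,5] "ate" : S/PP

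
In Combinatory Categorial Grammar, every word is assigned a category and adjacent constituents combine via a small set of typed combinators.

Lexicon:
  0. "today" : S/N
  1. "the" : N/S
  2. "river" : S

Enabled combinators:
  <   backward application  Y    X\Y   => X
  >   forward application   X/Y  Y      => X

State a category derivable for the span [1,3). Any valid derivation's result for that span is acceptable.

[0,3] S   >
  [0,1] "today" : S/N
  [1,3] N   >
    [1,2] "the" : N/S
    [2,3] "river" : S

N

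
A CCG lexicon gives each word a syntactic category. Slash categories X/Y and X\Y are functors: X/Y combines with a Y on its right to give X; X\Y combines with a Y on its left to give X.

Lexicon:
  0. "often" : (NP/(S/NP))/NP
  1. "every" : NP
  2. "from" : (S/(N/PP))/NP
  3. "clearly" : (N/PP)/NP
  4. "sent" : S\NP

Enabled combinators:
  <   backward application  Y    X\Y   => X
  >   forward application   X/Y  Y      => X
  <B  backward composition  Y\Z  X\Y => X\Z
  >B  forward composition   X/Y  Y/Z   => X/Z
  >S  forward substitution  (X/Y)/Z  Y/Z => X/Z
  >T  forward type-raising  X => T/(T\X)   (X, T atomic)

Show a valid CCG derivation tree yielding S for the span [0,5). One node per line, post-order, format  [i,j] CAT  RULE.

[0,5] S   <
  [0,4] NP   >
    [0,2] NP/(S/NP)   >
      [0,1] "often" : (NP/(S/NP))/NP
      [1,2] "every" : NP
    [2,4] S/NP   >S
      [2,3] "from" : (S/(N/PP))/NP
      [3,4] "clearly" : (N/PP)/NP
  [4,5] "sent" : S\NP

[0,1] (NP/(S/NP))/NP  lex  "often"
[1,2] NP  lex  "every"
[0,2] NP/(S/NP)  >  k=1
[2,3] (S/(N/PP))/NP  lex  "from"
[3,4] (N/PP)/NP  lex  "clearly"
[2,4] S/NP  >S  k=3
[0,4] NP  >  k=2
[4,5] S\NP  lex  "sent"
[0,5] S  <  k=4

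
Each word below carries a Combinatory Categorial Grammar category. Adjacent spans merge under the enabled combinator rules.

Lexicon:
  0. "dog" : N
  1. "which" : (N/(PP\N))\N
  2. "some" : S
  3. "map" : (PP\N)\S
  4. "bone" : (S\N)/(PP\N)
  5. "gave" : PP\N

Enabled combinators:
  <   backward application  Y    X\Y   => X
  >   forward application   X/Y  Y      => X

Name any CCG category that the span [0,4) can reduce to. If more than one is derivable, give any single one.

[0,6] S   <
  [0,4] N   >
    [0,2] N/(PP\N)   <
      [0,1] "dog" : N
      [1,2] "which" : (N/(PP\N))\N
    [2,4] PP\N   <
      [2,3] "some" : S
      [3,4] "map" : (PP\N)\S
  [4,6] S\N   >
    [4,5] "bone" : (S\N)/(PP\N)
    [5,6] "gave" : PP\N

N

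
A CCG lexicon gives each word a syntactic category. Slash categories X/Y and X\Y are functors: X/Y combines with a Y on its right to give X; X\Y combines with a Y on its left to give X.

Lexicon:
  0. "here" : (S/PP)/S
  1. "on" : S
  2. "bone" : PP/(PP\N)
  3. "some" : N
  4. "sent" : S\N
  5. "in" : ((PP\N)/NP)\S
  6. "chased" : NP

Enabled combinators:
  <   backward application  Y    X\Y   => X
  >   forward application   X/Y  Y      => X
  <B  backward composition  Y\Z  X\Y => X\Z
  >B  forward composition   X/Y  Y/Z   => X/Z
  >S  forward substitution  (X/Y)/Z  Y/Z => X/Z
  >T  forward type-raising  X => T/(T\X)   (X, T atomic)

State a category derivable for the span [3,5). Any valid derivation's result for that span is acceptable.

S

[0,7] S   >
  [0,2] S/PP   >
    [0,1] "here" : (S/PP)/S
    [1,2] "on" : S
  [2,7] PP   >
    [2,3] "bone" : PP/(PP\N)
    [3,7] PP\N   >
      [3,6] (PP\N)/NP   <
        [3,5] S   >
          [3,4] S/(S\N)   >T
            [3,4] "some" : N
          [4,5] "sent" : S\N
        [5,6] "in" : ((PP\N)/NP)\S
      [6,7] "chased" : NP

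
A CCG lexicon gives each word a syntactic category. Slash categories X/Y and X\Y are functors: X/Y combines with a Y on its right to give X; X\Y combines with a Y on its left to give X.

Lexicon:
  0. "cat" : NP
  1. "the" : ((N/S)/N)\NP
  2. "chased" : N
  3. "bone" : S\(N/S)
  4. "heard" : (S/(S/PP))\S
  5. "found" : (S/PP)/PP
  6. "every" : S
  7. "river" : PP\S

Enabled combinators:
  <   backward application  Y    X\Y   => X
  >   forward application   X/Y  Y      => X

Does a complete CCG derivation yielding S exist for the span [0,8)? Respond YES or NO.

[0,8] S   >
  [0,5] S/(S/PP)   <
    [0,4] S   <
      [0,3] N/S   >
        [0,2] (N/S)/N   <
          [0,1] "cat" : NP
          [1,2] "the" : ((N/S)/N)\NP
        [2,3] "chased" : N
      [3,4] "bone" : S\(N/S)
    [4,5] "heard" : (S/(S/PP))\S
  [5,8] S/PP   >
    [5,6] "found" : (S/PP)/PP
    [6,8] PP   <
      [6,7] "every" : S
      [7,8] "river" : PP\S

YES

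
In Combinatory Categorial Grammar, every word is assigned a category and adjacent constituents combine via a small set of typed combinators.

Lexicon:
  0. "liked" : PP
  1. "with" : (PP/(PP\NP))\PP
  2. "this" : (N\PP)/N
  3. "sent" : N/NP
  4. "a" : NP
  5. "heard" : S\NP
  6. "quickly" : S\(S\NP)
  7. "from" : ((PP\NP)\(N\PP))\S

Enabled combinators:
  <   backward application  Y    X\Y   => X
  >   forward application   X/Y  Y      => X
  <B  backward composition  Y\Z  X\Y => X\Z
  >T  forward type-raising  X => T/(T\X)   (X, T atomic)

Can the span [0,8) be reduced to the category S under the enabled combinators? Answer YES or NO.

NO

PP (PP/(PP\NP))\PP (N\PP)/N N/NP NP S\NP S\(S\NP) ((PP\NP)\(N\PP))\S
CKY chart[0,8] = {N/(N\PP), NP/(NP\PP), PP, PP/(PP\PP), S/(S\PP)}; S ∉ chart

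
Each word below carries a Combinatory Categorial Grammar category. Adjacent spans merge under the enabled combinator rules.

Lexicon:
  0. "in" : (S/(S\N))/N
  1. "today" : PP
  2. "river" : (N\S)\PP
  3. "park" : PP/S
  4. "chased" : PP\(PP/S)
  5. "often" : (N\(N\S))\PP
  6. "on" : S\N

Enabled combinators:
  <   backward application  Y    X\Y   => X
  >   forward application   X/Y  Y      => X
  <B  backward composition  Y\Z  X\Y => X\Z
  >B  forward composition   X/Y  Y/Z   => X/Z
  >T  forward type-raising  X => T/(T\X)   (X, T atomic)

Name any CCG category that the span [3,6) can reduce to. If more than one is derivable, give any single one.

[0,7] S   >
  [0,6] S/(S\N)   >
    [0,1] "in" : (S/(S\N))/N
    [1,6] N   <
      [1,3] N\S   <
        [1,2] "today" : PP
        [2,3] "river" : (N\S)\PP
      [3,6] N\(N\S)   <
        [3,5] PP   <
          [3,4] "park" : PP/S
          [4,5] "chased" : PP\(PP/S)
        [5,6] "often" : (N\(N\S))\PP
  [6,7] "on" : S\N

N\(N\S)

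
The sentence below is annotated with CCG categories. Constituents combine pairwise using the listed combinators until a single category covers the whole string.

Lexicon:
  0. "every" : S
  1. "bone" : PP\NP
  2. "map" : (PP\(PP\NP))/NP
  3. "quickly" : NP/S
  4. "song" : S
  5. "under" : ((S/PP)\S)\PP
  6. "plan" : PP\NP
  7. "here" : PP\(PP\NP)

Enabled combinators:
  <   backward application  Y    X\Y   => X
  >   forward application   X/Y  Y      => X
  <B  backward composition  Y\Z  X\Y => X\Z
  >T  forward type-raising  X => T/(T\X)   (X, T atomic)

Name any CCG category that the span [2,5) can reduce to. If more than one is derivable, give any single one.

[0,8] S   >
  [0,6] S/PP   <
    [0,1] "every" : S
    [1,6] (S/PP)\S   <
      [1,5] PP   <
        [1,2] "bone" : PP\NP
        [2,5] PP\(PP\NP)   >
          [2,3] "map" : (PP\(PP\NP))/NP
          [3,5] NP   >
            [3,4] "quickly" : NP/S
            [4,5] "song" : S
      [5,6] "under" : ((S/PP)\S)\PP
  [6,8] PP   <
    [6,7] "plan" : PP\NP
    [7,8] "here" : PP\(PP\NP)

PP\(PP\NP)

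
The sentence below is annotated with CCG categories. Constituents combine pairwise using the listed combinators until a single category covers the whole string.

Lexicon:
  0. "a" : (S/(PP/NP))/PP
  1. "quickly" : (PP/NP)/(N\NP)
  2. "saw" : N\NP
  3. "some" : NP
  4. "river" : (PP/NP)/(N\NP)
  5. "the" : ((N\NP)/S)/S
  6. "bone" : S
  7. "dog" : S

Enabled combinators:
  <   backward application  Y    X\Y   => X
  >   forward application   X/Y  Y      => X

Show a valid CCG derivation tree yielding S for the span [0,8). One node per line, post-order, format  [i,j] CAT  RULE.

[0,1] (S/(PP/NP))/PP  lex  "a"
[1,2] (PP/NP)/(N\NP)  lex  "quickly"
[2,3] N\NP  lex  "saw"
[1,3] PP/NP  >  k=2
[3,4] NP  lex  "some"
[1,4] PP  >  k=3
[0,4] S/(PP/NP)  >  k=1
[4,5] (PP/NP)/(N\NP)  lex  "river"
[5,6] ((N\NP)/S)/S  lex  "the"
[6,7] S  lex  "bone"
[5,7] (N\NP)/S  >  k=6
[7,8] S  lex  "dog"
[5,8] N\NP  >  k=7
[4,8] PP/NP  >  k=5
[0,8] S  >  k=4

[0,8] S   >
  [0,4] S/(PP/NP)   >
    [0,1] "a" : (S/(PP/NP))/PP
    [1,4] PP   >
      [1,3] PP/NP   >
        [1,2] "quickly" : (PP/NP)/(N\NP)
        [2,3] "saw" : N\NP
      [3,4] "some" : NP
  [4,8] PP/NP   >
    [4,5] "river" : (PP/NP)/(N\NP)
    [5,8] N\NP   >
      [5,7] (N\NP)/S   >
        [5,6] "the" : ((N\NP)/S)/S
        [6,7] "bone" : S
      [7,8] "dog" : S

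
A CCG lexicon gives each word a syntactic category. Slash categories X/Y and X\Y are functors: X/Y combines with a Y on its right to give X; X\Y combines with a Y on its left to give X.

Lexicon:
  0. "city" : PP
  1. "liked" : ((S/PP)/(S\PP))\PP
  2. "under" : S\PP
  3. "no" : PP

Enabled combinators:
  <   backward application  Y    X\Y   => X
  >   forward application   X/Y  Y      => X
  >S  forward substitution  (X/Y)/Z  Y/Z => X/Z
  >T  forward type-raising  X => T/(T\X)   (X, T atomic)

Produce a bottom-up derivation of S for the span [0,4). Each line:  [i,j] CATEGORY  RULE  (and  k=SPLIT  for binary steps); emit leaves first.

[0,1] PP  lex  "city"
[1,2] ((S/PP)/(S\PP))\PP  lex  "liked"
[0,2] (S/PP)/(S\PP)  <  k=1
[2,3] S\PP  lex  "under"
[0,3] S/PP  >  k=2
[3,4] PP  lex  "no"
[0,4] S  >  k=3

[0,4] S   >
  [0,3] S/PP   >
    [0,2] (S/PP)/(S\PP)   <
      [0,1] "city" : PP
      [1,2] "liked" : ((S/PP)/(S\PP))\PP
    [2,3] "under" : S\PP
  [3,4] "no" : PP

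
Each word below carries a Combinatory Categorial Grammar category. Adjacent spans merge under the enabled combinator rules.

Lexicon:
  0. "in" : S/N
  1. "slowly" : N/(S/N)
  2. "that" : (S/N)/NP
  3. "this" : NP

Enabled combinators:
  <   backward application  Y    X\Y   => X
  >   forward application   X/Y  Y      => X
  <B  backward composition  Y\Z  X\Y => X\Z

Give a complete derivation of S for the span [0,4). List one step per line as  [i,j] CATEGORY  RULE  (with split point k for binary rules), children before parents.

[0,4] S   >
  [0,1] "in" : S/N
  [1,4] N   >
    [1,2] "slowly" : N/(S/N)
    [2,4] S/N   >
      [2,3] "that" : (S/N)/NP
      [3,4] "this" : NP

[0,1] S/N  lex  "in"
[1,2] N/(S/N)  lex  "slowly"
[2,3] (S/N)/NP  lex  "that"
[3,4] NP  lex  "this"
[2,4] S/N  >  k=3
[1,4] N  >  k=2
[0,4] S  >  k=1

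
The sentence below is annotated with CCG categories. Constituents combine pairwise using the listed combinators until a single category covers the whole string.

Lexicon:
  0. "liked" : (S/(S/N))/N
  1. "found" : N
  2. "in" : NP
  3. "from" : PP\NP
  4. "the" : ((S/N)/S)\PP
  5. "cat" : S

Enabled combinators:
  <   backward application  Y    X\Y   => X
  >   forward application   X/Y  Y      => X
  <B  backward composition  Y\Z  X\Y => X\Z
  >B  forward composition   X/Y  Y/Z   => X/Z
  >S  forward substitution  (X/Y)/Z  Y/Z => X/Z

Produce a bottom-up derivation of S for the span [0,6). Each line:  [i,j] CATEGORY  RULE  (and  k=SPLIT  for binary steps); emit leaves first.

[0,1] (S/(S/N))/N  lex  "liked"
[1,2] N  lex  "found"
[0,2] S/(S/N)  >  k=1
[2,3] NP  lex  "in"
[3,4] PP\NP  lex  "from"
[2,4] PP  <  k=3
[4,5] ((S/N)/S)\PP  lex  "the"
[2,5] (S/N)/S  <  k=4
[5,6] S  lex  "cat"
[2,6] S/N  >  k=5
[0,6] S  >  k=2

[0,6] S   >
  [0,2] S/(S/N)   >
    [0,1] "liked" : (S/(S/N))/N
    [1,2] "found" : N
  [2,6] S/N   >
    [2,5] (S/N)/S   <
      [2,4] PP   <
        [2,3] "in" : NP
        [3,4] "from" : PP\NP
      [4,5] "the" : ((S/N)/S)\PP
    [5,6] "cat" : S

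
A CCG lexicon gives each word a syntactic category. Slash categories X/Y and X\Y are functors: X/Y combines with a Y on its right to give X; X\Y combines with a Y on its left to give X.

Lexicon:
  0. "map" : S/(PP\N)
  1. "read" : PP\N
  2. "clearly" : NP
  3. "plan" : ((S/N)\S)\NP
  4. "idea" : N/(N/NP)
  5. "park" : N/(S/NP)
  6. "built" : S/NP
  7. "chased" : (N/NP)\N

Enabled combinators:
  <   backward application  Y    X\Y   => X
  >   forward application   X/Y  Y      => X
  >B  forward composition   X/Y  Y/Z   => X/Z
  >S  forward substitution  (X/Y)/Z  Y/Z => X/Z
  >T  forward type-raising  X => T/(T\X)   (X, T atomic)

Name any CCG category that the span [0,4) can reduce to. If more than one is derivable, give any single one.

S/N

[0,8] S   >
  [0,4] S/N   <
    [0,2] S   >
      [0,1] "map" : S/(PP\N)
      [1,2] "read" : PP\N
    [2,4] (S/N)\S   <
      [2,3] "clearly" : NP
      [3,4] "plan" : ((S/N)\S)\NP
  [4,8] N   >
    [4,5] "idea" : N/(N/NP)
    [5,8] N/NP   <
      [5,7] N   >
        [5,6] "park" : N/(S/NP)
        [6,7] "built" : S/NP
      [7,8] "chased" : (N/NP)\N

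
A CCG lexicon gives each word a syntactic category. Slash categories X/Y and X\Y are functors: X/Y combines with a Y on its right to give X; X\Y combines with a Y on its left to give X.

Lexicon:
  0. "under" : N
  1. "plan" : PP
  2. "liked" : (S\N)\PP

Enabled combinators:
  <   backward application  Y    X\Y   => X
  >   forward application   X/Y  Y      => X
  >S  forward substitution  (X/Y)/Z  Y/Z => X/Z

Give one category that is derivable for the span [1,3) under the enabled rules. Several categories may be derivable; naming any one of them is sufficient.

S\N

[0,3] S   <
  [0,1] "under" : N
  [1,3] S\N   <
    [1,2] "plan" : PP
    [2,3] "liked" : (S\N)\PP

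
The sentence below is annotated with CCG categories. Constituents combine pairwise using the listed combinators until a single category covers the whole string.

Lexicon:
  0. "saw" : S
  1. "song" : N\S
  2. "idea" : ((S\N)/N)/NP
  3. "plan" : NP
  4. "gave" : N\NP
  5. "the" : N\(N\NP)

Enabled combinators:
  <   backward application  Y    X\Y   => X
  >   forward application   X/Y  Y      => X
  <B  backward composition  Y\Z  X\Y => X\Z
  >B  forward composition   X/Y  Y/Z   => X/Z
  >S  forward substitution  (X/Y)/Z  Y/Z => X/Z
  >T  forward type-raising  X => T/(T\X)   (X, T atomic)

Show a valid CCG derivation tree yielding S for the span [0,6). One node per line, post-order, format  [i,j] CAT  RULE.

[0,1] S  lex  "saw"
[1,2] N\S  lex  "song"
[0,2] N  <  k=1
[2,3] ((S\N)/N)/NP  lex  "idea"
[3,4] NP  lex  "plan"
[2,4] (S\N)/N  >  k=3
[4,5] N\NP  lex  "gave"
[5,6] N\(N\NP)  lex  "the"
[4,6] N  <  k=5
[2,6] S\N  >  k=4
[0,6] S  <  k=2

[0,6] S   <
  [0,2] N   <
    [0,1] "saw" : S
    [1,2] "song" : N\S
  [2,6] S\N   >
    [2,4] (S\N)/N   >
      [2,3] "idea" : ((S\N)/N)/NP
      [3,4] "plan" : NP
    [4,6] N   <
      [4,5] "gave" : N\NP
      [5,6] "the" : N\(N\NP)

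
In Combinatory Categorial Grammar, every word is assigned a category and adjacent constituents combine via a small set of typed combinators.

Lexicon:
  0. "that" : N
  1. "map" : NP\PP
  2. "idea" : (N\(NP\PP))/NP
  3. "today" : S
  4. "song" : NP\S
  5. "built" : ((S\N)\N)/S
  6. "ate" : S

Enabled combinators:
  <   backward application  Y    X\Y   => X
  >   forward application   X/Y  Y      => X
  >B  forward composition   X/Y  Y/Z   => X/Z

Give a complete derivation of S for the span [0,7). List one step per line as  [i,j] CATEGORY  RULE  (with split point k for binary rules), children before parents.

[0,1] N  lex  "that"
[1,2] NP\PP  lex  "map"
[2,3] (N\(NP\PP))/NP  lex  "idea"
[3,4] S  lex  "today"
[4,5] NP\S  lex  "song"
[3,5] NP  <  k=4
[2,5] N\(NP\PP)  >  k=3
[1,5] N  <  k=2
[5,6] ((S\N)\N)/S  lex  "built"
[6,7] S  lex  "ate"
[5,7] (S\N)\N  >  k=6
[1,7] S\N  <  k=5
[0,7] S  <  k=1

[0,7] S   <
  [0,1] "that" : N
  [1,7] S\N   <
    [1,5] N   <
      [1,2] "map" : NP\PP
      [2,5] N\(NP\PP)   >
        [2,3] "idea" : (N\(NP\PP))/NP
        [3,5] NP   <
          [3,4] "today" : S
          [4,5] "song" : NP\S
    [5,7] (S\N)\N   >
      [5,6] "built" : ((S\N)\N)/S
      [6,7] "ate" : S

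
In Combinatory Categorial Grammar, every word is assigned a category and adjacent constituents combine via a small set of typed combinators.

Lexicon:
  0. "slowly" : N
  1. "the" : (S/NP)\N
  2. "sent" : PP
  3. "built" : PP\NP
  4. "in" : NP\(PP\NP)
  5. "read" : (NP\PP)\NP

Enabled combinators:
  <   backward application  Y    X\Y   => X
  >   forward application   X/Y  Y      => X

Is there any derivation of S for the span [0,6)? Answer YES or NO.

[0,6] S   >
  [0,2] S/NP   <
    [0,1] "slowly" : N
    [1,2] "the" : (S/NP)\N
  [2,6] NP   <
    [2,3] "sent" : PP
    [3,6] NP\PP   <
      [3,5] NP   <
        [3,4] "built" : PP\NP
        [4,5] "in" : NP\(PP\NP)
      [5,6] "read" : (NP\PP)\NP

YES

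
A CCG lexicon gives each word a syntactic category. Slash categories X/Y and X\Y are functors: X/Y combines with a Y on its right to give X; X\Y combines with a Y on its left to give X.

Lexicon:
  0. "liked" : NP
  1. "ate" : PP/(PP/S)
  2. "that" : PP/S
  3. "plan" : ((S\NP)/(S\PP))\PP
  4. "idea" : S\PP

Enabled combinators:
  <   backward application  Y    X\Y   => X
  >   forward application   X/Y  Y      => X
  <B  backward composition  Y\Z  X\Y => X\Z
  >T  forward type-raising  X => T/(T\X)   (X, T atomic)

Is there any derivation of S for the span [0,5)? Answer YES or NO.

YES

[0,5] S   <
  [0,1] "liked" : NP
  [1,5] S\NP   >
    [1,4] (S\NP)/(S\PP)   <
      [1,3] PP   >
        [1,2] "ate" : PP/(PP/S)
        [2,3] "that" : PP/S
      [3,4] "plan" : ((S\NP)/(S\PP))\PP
    [4,5] "idea" : S\PP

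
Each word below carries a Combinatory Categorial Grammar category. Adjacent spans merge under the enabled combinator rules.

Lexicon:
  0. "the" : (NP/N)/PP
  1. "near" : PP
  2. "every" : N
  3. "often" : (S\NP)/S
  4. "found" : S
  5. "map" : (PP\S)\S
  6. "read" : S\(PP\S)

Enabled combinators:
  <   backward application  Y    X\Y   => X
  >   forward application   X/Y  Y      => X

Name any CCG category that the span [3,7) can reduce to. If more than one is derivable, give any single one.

S\NP

[0,7] S   <
  [0,3] NP   >
    [0,2] NP/N   >
      [0,1] "the" : (NP/N)/PP
      [1,2] "near" : PP
    [2,3] "every" : N
  [3,7] S\NP   >
    [3,4] "often" : (S\NP)/S
    [4,7] S   <
      [4,6] PP\S   <
        [4,5] "found" : S
        [5,6] "map" : (PP\S)\S
      [6,7] "read" : S\(PP\S)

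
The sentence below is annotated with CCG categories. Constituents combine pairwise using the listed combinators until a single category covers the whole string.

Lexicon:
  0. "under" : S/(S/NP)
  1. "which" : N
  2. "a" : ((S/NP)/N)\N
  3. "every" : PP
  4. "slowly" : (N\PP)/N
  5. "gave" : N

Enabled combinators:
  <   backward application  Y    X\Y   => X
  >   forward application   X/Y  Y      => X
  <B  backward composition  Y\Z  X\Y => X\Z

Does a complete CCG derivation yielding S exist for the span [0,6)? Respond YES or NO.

YES

[0,6] S   >
  [0,1] "under" : S/(S/NP)
  [1,6] S/NP   >
    [1,3] (S/NP)/N   <
      [1,2] "which" : N
      [2,3] "a" : ((S/NP)/N)\N
    [3,6] N   <
      [3,4] "every" : PP
      [4,6] N\PP   >
        [4,5] "slowly" : (N\PP)/N
        [5,6] "gave" : N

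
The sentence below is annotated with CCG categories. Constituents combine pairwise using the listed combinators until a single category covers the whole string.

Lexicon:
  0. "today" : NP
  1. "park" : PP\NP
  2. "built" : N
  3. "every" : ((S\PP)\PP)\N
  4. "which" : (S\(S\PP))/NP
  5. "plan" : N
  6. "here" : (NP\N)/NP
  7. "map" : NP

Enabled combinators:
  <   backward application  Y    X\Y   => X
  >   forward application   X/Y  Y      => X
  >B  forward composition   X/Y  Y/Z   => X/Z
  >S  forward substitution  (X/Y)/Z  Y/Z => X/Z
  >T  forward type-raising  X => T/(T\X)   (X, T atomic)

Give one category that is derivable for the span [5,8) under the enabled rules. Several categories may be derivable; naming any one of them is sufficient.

[0,8] S   <
  [0,4] S\PP   <
    [0,2] PP   >
      [0,1] PP/(PP\NP)   >T
        [0,1] "today" : NP
      [1,2] "park" : PP\NP
    [2,4] (S\PP)\PP   <
      [2,3] "built" : N
      [3,4] "every" : ((S\PP)\PP)\N
  [4,8] S\(S\PP)   >
    [4,5] "which" : (S\(S\PP))/NP
    [5,8] NP   <
      [5,6] "plan" : N
      [6,8] NP\N   >
        [6,7] "here" : (NP\N)/NP
        [7,8] "map" : NP

NP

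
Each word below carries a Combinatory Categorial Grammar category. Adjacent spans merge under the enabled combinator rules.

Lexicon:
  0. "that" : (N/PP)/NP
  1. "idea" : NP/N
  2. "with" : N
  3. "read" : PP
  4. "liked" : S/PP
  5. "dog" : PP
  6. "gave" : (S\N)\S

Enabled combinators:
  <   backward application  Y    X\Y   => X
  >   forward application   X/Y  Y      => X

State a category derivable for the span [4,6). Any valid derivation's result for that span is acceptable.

[0,7] S   <
  [0,4] N   >
    [0,3] N/PP   >
      [0,1] "that" : (N/PP)/NP
      [1,3] NP   >
        [1,2] "idea" : NP/N
        [2,3] "with" : N
    [3,4] "read" : PP
  [4,7] S\N   <
    [4,6] S   >
      [4,5] "liked" : S/PP
      [5,6] "dog" : PP
    [6,7] "gave" : (S\N)\S

S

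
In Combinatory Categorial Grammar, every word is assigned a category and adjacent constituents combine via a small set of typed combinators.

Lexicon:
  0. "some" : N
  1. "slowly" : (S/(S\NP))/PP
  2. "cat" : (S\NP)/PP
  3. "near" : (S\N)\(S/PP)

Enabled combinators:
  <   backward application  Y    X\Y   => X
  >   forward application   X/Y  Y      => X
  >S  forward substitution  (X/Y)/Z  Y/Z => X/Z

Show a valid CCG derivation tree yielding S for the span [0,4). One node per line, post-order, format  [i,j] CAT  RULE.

[0,1] N  lex  "some"
[1,2] (S/(S\NP))/PP  lex  "slowly"
[2,3] (S\NP)/PP  lex  "cat"
[1,3] S/PP  >S  k=2
[3,4] (S\N)\(S/PP)  lex  "near"
[1,4] S\N  <  k=3
[0,4] S  <  k=1

[0,4] S   <
  [0,1] "some" : N
  [1,4] S\N   <
    [1,3] S/PP   >S
      [1,2] "slowly" : (S/(S\NP))/PP
      [2,3] "cat" : (S\NP)/PP
    [3,4] "near" : (S\N)\(S/PP)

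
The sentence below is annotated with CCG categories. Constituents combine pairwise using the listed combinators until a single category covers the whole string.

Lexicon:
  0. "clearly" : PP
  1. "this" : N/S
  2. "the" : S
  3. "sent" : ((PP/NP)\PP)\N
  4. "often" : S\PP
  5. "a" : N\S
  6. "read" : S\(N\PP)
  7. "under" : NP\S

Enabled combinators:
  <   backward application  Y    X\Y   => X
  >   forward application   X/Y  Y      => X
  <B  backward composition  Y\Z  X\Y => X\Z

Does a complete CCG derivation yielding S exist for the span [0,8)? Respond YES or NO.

NO

PP N/S S ((PP/NP)\PP)\N S\PP N\S S\(N\PP) NP\S
CKY chart[0,8] = {PP}; S ∉ chart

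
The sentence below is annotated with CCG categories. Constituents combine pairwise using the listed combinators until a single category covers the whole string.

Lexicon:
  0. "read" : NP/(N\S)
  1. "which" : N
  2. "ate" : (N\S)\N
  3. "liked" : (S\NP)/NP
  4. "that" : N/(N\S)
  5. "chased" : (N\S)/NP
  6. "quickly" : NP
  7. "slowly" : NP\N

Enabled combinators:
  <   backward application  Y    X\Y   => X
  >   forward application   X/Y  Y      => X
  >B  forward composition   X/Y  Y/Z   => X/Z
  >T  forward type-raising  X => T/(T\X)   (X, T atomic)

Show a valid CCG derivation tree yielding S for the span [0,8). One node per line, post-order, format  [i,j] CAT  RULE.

[0,8] S   <
  [0,3] NP   >
    [0,1] "read" : NP/(N\S)
    [1,3] N\S   <
      [1,2] "which" : N
      [2,3] "ate" : (N\S)\N
  [3,8] S\NP   >
    [3,4] "liked" : (S\NP)/NP
    [4,8] NP   <
      [4,7] N   >
        [4,5] "that" : N/(N\S)
        [5,7] N\S   >
          [5,6] "chased" : (N\S)/NP
          [6,7] "quickly" : NP
      [7,8] "slowly" : NP\N

[0,1] NP/(N\S)  lex  "read"
[1,2] N  lex  "which"
[2,3] (N\S)\N  lex  "ate"
[1,3] N\S  <  k=2
[0,3] NP  >  k=1
[3,4] (S\NP)/NP  lex  "liked"
[4,5] N/(N\S)  lex  "that"
[5,6] (N\S)/NP  lex  "chased"
[6,7] NP  lex  "quickly"
[5,7] N\S  >  k=6
[4,7] N  >  k=5
[7,8] NP\N  lex  "slowly"
[4,8] NP  <  k=7
[3,8] S\NP  >  k=4
[0,8] S  <  k=3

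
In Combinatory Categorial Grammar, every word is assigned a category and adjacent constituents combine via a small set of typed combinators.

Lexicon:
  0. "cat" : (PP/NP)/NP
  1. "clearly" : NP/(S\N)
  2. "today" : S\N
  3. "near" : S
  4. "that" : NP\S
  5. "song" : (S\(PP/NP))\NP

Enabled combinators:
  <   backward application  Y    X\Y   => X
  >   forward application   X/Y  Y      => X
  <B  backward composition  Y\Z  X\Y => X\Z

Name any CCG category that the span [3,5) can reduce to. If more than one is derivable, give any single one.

NP

[0,6] S   <
  [0,3] PP/NP   >
    [0,1] "cat" : (PP/NP)/NP
    [1,3] NP   >
      [1,2] "clearly" : NP/(S\N)
      [2,3] "today" : S\N
  [3,6] S\(PP/NP)   <
    [3,5] NP   <
      [3,4] "near" : S
      [4,5] "that" : NP\S
    [5,6] "song" : (S\(PP/NP))\NP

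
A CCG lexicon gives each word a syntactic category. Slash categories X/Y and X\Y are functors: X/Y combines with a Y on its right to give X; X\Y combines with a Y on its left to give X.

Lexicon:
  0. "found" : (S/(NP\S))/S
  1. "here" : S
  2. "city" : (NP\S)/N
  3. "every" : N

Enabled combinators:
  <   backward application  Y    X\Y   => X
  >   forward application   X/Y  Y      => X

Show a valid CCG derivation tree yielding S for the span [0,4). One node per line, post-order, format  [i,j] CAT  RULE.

[0,4] S   >
  [0,2] S/(NP\S)   >
    [0,1] "found" : (S/(NP\S))/S
    [1,2] "here" : S
  [2,4] NP\S   >
    [2,3] "city" : (NP\S)/N
    [3,4] "every" : N

[0,1] (S/(NP\S))/S  lex  "found"
[1,2] S  lex  "here"
[0,2] S/(NP\S)  >  k=1
[2,3] (NP\S)/N  lex  "city"
[3,4] N  lex  "every"
[2,4] NP\S  >  k=3
[0,4] S  >  k=2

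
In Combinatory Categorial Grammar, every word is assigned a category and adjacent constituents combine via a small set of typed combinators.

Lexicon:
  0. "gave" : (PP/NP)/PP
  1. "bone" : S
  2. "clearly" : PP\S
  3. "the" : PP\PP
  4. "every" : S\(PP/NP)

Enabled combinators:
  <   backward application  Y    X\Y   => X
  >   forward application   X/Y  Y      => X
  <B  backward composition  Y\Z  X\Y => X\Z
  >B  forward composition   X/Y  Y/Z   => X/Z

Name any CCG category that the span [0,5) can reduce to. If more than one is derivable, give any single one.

[0,5] S   <
  [0,4] PP/NP   >
    [0,1] "gave" : (PP/NP)/PP
    [1,4] PP   <
      [1,2] "bone" : S
      [2,4] PP\S   <B
        [2,3] "clearly" : PP\S
        [3,4] "the" : PP\PP
  [4,5] "every" : S\(PP/NP)

S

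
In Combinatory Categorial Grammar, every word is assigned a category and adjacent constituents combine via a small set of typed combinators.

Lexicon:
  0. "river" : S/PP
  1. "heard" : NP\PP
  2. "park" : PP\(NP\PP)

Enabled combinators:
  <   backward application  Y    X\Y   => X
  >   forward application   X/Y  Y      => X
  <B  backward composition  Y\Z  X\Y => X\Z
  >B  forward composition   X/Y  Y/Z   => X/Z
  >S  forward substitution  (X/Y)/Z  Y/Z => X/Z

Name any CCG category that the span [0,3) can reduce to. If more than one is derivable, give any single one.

S

[0,3] S   >
  [0,1] "river" : S/PP
  [1,3] PP   <
    [1,2] "heard" : NP\PP
    [2,3] "park" : PP\(NP\PP)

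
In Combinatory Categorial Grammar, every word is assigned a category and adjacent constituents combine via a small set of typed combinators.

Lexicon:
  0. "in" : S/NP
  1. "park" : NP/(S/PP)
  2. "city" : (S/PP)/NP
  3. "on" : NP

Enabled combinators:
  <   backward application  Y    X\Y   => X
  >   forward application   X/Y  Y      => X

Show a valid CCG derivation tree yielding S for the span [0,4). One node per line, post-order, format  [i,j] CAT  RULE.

[0,1] S/NP  lex  "in"
[1,2] NP/(S/PP)  lex  "park"
[2,3] (S/PP)/NP  lex  "city"
[3,4] NP  lex  "on"
[2,4] S/PP  >  k=3
[1,4] NP  >  k=2
[0,4] S  >  k=1

[0,4] S   >
  [0,1] "in" : S/NP
  [1,4] NP   >
    [1,2] "park" : NP/(S/PP)
    [2,4] S/PP   >
      [2,3] "city" : (S/PP)/NP
      [3,4] "on" : NP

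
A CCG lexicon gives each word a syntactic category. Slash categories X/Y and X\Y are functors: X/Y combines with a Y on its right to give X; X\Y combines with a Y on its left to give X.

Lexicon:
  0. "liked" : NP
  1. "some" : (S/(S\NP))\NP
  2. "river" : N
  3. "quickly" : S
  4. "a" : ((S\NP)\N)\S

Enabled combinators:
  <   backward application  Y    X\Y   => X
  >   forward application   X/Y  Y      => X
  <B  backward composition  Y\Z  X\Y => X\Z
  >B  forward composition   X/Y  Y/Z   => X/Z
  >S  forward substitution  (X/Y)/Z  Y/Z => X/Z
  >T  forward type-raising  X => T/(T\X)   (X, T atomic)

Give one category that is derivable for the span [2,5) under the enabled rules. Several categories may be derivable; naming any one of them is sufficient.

[0,5] S   >
  [0,2] S/(S\NP)   <
    [0,1] "liked" : NP
    [1,2] "some" : (S/(S\NP))\NP
  [2,5] S\NP   <
    [2,3] "river" : N
    [3,5] (S\NP)\N   <
      [3,4] "quickly" : S
      [4,5] "a" : ((S\NP)\N)\S

S\NP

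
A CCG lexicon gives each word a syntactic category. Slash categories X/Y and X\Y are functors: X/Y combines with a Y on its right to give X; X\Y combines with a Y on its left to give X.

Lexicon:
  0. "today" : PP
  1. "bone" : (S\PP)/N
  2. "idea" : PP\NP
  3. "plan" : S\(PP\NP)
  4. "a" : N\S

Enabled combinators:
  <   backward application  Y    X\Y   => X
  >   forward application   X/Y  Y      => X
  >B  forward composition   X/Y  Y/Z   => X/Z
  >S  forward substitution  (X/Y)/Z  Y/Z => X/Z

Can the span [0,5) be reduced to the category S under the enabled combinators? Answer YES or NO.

YES

[0,5] S   <
  [0,1] "today" : PP
  [1,5] S\PP   >
    [1,2] "bone" : (S\PP)/N
    [2,5] N   <
      [2,4] S   <
        [2,3] "idea" : PP\NP
        [3,4] "plan" : S\(PP\NP)
      [4,5] "a" : N\S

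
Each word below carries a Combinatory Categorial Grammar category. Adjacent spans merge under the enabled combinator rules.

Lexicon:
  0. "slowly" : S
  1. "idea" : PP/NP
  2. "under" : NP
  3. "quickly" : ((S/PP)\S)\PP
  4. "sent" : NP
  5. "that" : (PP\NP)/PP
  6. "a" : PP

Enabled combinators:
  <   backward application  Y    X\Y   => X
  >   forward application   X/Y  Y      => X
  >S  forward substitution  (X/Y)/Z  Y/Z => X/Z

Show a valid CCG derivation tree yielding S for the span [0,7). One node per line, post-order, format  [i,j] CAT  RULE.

[0,1] S  lex  "slowly"
[1,2] PP/NP  lex  "idea"
[2,3] NP  lex  "under"
[1,3] PP  >  k=2
[3,4] ((S/PP)\S)\PP  lex  "quickly"
[1,4] (S/PP)\S  <  k=3
[0,4] S/PP  <  k=1
[4,5] NP  lex  "sent"
[5,6] (PP\NP)/PP  lex  "that"
[6,7] PP  lex  "a"
[5,7] PP\NP  >  k=6
[4,7] PP  <  k=5
[0,7] S  >  k=4

[0,7] S   >
  [0,4] S/PP   <
    [0,1] "slowly" : S
    [1,4] (S/PP)\S   <
      [1,3] PP   >
        [1,2] "idea" : PP/NP
        [2,3] "under" : NP
      [3,4] "quickly" : ((S/PP)\S)\PP
  [4,7] PP   <
    [4,5] "sent" : NP
    [5,7] PP\NP   >
      [5,6] "that" : (PP\NP)/PP
      [6,7] "a" : PP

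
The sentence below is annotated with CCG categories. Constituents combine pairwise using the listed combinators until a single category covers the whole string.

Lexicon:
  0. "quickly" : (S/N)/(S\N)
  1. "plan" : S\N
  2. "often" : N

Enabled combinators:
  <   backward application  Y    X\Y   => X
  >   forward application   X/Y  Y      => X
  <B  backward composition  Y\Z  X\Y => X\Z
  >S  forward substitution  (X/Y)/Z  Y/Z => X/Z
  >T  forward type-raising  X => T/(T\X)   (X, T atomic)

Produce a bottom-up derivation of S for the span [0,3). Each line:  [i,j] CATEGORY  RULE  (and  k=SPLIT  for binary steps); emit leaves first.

[0,3] S   >
  [0,2] S/N   >
    [0,1] "quickly" : (S/N)/(S\N)
    [1,2] "plan" : S\N
  [2,3] "often" : N

[0,1] (S/N)/(S\N)  lex  "quickly"
[1,2] S\N  lex  "plan"
[0,2] S/N  >  k=1
[2,3] N  lex  "often"
[0,3] S  >  k=2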